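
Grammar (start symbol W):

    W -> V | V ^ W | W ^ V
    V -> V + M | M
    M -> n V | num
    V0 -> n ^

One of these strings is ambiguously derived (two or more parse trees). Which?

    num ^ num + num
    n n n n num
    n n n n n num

num ^ num + num

num ^ num + num: 2 trees
n n n n num: 1 tree
n n n n n num: 1 tree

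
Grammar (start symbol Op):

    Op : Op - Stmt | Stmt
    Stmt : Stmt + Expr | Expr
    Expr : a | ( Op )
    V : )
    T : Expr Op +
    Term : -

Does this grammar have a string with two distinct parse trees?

Unambiguous

Only Op, Stmt, Expr are reachable from Op; ignoring the rest: The grammar is stratified — Op handles '-' (left-recursive), Stmt handles '+', Expr atoms. Each operator has a fixed associativity and precedence level, so every string has one parse.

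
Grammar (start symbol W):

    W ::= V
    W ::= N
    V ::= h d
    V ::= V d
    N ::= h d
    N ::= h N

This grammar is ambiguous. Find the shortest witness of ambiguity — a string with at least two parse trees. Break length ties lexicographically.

h d

length 2: h d has 2 parse trees

Two derivations of h d:
  W ⇒ V ⇒ h d
  W ⇒ N ⇒ h d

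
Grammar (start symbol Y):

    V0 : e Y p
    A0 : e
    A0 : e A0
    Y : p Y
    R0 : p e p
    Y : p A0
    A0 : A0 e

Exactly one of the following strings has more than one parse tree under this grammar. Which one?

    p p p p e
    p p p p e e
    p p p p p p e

p p p p e e

p p p p e: 1 tree
p p p p e e: 2 trees
p p p p p p e: 1 tree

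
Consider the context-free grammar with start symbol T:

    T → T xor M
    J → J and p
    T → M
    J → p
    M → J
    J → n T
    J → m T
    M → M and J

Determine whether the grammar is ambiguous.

Ambiguous

Witness: p and p

Derivation 1: T ⇒ M ⇒ J ⇒ J and p ⇒ p and p
Derivation 2: T ⇒ M ⇒ M and J ⇒ J and J ⇒ p and J ⇒ p and p

Two distinct leftmost derivations for the same string.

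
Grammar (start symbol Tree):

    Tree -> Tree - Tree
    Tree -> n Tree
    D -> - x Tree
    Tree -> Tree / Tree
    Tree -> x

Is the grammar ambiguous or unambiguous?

Ambiguous

Witness: n x - x

Derivation 1: Tree ⇒ Tree - Tree ⇒ n Tree - Tree ⇒ n x - Tree ⇒ n x - x
Derivation 2: Tree ⇒ n Tree ⇒ n Tree - Tree ⇒ n x - Tree ⇒ n x - x

Two distinct leftmost derivations for the same string.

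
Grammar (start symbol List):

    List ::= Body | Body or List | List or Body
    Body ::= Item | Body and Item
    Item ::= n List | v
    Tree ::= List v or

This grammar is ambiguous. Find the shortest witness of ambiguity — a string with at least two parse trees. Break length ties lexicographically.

v or v

length 1: no string has ≥2 trees
length 2: no string has ≥2 trees
length 3: v or v has 2 parse trees

Two derivations of v or v:
  List ⇒ Body or List ⇒ Item or List ⇒ v or List ⇒ v or Body ⇒ v or Item ⇒ v or v
  List ⇒ List or Body ⇒ Body or Body ⇒ Item or Body ⇒ v or Body ⇒ v or Item ⇒ v or v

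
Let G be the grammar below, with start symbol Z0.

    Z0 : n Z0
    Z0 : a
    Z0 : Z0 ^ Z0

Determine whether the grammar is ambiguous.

Witness: n a ^ a

Derivation 1: Z0 ⇒ n Z0 ⇒ n Z0 ^ Z0 ⇒ n a ^ Z0 ⇒ n a ^ a
Derivation 2: Z0 ⇒ Z0 ^ Z0 ⇒ n Z0 ^ Z0 ⇒ n a ^ Z0 ⇒ n a ^ a

Two distinct leftmost derivations for the same string.

Ambiguous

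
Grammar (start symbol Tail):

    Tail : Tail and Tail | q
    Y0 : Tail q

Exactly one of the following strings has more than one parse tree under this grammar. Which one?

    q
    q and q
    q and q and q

q: 1 tree
q and q: 1 tree
q and q and q: 2 trees

q and q and q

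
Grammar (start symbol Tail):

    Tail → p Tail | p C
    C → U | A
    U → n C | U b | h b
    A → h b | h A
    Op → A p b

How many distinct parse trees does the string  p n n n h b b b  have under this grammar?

16

Parse trees for p n n n h b b b (showing first 6 of 16):
  [Tail p [C [U n [C [U n [C [U n [C [U [U [U h b] b] b]]]]]]]]]
  [Tail p [C [U n [C [U n [C [U [U n [C [U [U h b] b]]] b]]]]]]]
  [Tail p [C [U n [C [U n [C [U [U [U n [C [U h b]]] b] b]]]]]]]
  [Tail p [C [U n [C [U n [C [U [U [U n [C [A h b]]] b] b]]]]]]]
  [Tail p [C [U n [C [U [U n [C [U n [C [U [U h b] b]]]]] b]]]]]
  [Tail p [C [U n [C [U [U n [C [U [U n [C [U h b]]] b]]] b]]]]]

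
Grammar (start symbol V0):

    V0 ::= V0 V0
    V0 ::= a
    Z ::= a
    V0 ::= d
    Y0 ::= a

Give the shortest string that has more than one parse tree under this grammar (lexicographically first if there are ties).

length 1: no string has ≥2 trees
length 2: no string has ≥2 trees
length 3: a a a has 2 parse trees

Two derivations of a a a:
  V0 ⇒ V0 V0 ⇒ V0 V0 V0 ⇒ a V0 V0 ⇒ a a V0 ⇒ a a a
  V0 ⇒ V0 V0 ⇒ a V0 ⇒ a V0 V0 ⇒ a a V0 ⇒ a a a

a a a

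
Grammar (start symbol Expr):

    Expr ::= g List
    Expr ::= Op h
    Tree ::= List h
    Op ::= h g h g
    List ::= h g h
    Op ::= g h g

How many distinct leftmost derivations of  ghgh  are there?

2

Parse trees for ghgh:
  [Expr g [List h g h]]
  [Expr [Op g h g] h]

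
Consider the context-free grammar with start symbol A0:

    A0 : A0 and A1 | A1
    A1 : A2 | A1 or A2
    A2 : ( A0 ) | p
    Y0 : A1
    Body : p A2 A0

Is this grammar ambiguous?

Only A0, A1, A2 are reachable from A0; ignoring the rest: This is a standard precedence ladder (A0 over A1 over A2), with each level left-recursive on its own operator ('and' at A0, 'or' at A1). That structure is LR(1), hence unambiguous.

Unambiguous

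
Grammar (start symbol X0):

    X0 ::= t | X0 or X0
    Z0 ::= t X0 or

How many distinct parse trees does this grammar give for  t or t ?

1

Parse trees for t or t:
  [X0 [X0 t] or [X0 t]]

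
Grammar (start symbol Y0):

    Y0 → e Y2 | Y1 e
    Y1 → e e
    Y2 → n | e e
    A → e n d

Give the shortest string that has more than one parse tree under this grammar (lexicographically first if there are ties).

e e e

length 2: no string has ≥2 trees
length 3: e e e has 2 parse trees

Two derivations of e e e:
  Y0 ⇒ e Y2 ⇒ e e e
  Y0 ⇒ Y1 e ⇒ e e e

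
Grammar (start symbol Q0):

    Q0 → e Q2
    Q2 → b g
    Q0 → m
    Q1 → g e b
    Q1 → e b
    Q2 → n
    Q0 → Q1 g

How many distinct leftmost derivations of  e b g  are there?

2

Parse trees for e b g:
  [Q0 e [Q2 b g]]
  [Q0 [Q1 e b] g]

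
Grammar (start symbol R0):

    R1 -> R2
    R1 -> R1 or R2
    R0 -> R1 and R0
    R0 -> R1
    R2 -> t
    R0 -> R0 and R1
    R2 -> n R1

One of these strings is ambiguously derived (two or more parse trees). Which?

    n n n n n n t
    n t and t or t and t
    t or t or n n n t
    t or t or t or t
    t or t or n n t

n t and t or t and t

n n n n n n t: 1 tree
n t and t or t and t: 4 trees
t or t or n n n t: 1 tree
t or t or t or t: 1 tree
t or t or n n t: 1 tree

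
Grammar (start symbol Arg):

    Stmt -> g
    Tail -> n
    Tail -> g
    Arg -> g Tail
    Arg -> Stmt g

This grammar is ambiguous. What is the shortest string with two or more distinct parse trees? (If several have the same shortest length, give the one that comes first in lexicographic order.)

length 2: g g has 2 parse trees

Two derivations of g g:
  Arg ⇒ g Tail ⇒ g g
  Arg ⇒ Stmt g ⇒ g g

g g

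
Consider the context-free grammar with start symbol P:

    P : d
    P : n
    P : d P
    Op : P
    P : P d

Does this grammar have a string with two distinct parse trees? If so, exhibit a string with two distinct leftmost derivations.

Witness: d d

Derivation 1: P ⇒ d P ⇒ d d
Derivation 2: P ⇒ P d ⇒ d d

Two distinct leftmost derivations for the same string.

Ambiguous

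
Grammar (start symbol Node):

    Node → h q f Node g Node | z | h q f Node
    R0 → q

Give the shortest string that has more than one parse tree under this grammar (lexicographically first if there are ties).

h q f h q f z g z

length 1: no string has ≥2 trees
length 4: no string has ≥2 trees
length 6: no string has ≥2 trees
length 7: no string has ≥2 trees
length 9: h q f h q f z g z has 2 parse trees

Two derivations of h q f h q f z g z:
  Node ⇒ h q f Node g Node ⇒ h q f h q f Node g Node ⇒ h q f h q f z g Node ⇒ h q f h q f z g z
  Node ⇒ h q f Node ⇒ h q f h q f Node g Node ⇒ h q f h q f z g Node ⇒ h q f h q f z g z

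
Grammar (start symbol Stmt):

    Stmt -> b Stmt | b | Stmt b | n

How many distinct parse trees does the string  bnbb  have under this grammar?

3

Parse trees for bnbb:
  [Stmt b [Stmt [Stmt [Stmt n] b] b]]
  [Stmt [Stmt b [Stmt [Stmt n] b]] b]
  [Stmt [Stmt [Stmt b [Stmt n]] b] b]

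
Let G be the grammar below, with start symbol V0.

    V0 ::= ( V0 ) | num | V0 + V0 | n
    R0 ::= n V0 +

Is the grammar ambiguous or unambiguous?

Witness: n + n + n

Derivation 1: V0 ⇒ V0 + V0 ⇒ V0 + V0 + V0 ⇒ n + V0 + V0 ⇒ n + n + V0 ⇒ n + n + n
Derivation 2: V0 ⇒ V0 + V0 ⇒ n + V0 ⇒ n + V0 + V0 ⇒ n + n + V0 ⇒ n + n + n

Two distinct leftmost derivations for the same string.

Ambiguous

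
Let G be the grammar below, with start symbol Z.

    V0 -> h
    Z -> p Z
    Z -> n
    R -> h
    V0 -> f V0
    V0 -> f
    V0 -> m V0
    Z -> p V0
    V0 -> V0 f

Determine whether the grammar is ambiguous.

Witness: p f f

Derivation 1: Z ⇒ p V0 ⇒ p f V0 ⇒ p f f
Derivation 2: Z ⇒ p V0 ⇒ p V0 f ⇒ p f f

Two distinct leftmost derivations for the same string.

Ambiguous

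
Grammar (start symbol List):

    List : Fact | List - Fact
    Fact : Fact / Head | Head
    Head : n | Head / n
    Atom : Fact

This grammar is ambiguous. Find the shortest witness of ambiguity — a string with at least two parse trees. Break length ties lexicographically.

length 1: no string has ≥2 trees
length 3: n / n has 2 parse trees

Two derivations of n / n:
  List ⇒ Fact ⇒ Fact / Head ⇒ Head / Head ⇒ n / Head ⇒ n / n
  List ⇒ Fact ⇒ Head ⇒ Head / n ⇒ n / n

n / n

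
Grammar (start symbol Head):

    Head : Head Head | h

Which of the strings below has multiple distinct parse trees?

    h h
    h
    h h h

h h h

h h: 1 tree
h: 1 tree
h h h: 2 trees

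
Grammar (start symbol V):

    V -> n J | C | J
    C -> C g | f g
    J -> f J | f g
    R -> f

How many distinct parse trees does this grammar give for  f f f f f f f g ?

Parse trees for f f f f f f f g:
  [V [J f [J f [J f [J f [J f [J f [J f g]]]]]]]]

1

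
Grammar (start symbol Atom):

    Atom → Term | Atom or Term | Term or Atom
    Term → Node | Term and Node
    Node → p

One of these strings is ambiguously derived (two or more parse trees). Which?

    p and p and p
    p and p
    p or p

p and p and p: 1 tree
p and p: 1 tree
p or p: 2 trees

p or p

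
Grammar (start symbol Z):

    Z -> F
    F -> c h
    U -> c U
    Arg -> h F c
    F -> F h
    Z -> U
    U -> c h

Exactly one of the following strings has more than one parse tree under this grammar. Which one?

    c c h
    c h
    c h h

c h

c c h: 1 tree
c h: 2 trees
c h h: 1 tree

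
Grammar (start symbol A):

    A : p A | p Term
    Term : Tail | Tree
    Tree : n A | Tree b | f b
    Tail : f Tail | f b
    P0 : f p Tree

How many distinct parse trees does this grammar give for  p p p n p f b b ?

3

Parse trees for p p p n p f b b:
  [A p [A p [A p [Term [Tree n [A p [Term [Tree [Tree f b] b]]]]]]]]
  [A p [A p [A p [Term [Tree [Tree n [A p [Term [Tail f b]]]] b]]]]]
  [A p [A p [A p [Term [Tree [Tree n [A p [Term [Tree f b]]]] b]]]]]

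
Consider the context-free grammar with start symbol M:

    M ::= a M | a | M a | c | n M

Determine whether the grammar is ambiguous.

Ambiguous

Witness: a a

Derivation 1: M ⇒ a M ⇒ a a
Derivation 2: M ⇒ M a ⇒ a a

Two distinct leftmost derivations for the same string.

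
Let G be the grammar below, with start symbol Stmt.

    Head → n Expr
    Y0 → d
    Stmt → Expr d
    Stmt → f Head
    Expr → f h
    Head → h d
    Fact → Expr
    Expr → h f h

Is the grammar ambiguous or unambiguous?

Ambiguous

Witness: f h d

Derivation 1: Stmt ⇒ Expr d ⇒ f h d
Derivation 2: Stmt ⇒ f Head ⇒ f h d

Two distinct leftmost derivations for the same string.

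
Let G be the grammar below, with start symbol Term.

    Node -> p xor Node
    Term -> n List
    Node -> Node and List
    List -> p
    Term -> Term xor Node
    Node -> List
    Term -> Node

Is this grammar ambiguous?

Ambiguous

Witness: p xor p

Derivation 1: Term ⇒ Term xor Node ⇒ Node xor Node ⇒ List xor Node ⇒ p xor Node ⇒ p xor List ⇒ p xor p
Derivation 2: Term ⇒ Node ⇒ p xor Node ⇒ p xor List ⇒ p xor p

Two distinct leftmost derivations for the same string.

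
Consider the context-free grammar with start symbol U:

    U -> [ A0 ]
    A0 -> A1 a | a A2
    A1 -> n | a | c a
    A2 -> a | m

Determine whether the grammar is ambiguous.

Ambiguous

Witness: [ a a ]

Derivation 1: U ⇒ [ A0 ] ⇒ [ A1 a ] ⇒ [ a a ]
Derivation 2: U ⇒ [ A0 ] ⇒ [ a A2 ] ⇒ [ a a ]

Two distinct leftmost derivations for the same string.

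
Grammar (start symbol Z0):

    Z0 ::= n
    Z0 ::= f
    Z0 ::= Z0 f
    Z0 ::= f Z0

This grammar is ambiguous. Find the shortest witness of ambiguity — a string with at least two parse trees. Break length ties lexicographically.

length 1: no string has ≥2 trees
length 2: f f has 2 parse trees

Two derivations of f f:
  Z0 ⇒ Z0 f ⇒ f f
  Z0 ⇒ f Z0 ⇒ f f

f f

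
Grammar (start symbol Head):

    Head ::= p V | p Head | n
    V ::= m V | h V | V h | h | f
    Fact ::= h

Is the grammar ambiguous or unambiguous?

Ambiguous

Witness: p h h

Derivation 1: Head ⇒ p V ⇒ p h V ⇒ p h h
Derivation 2: Head ⇒ p V ⇒ p V h ⇒ p h h

Two distinct leftmost derivations for the same string.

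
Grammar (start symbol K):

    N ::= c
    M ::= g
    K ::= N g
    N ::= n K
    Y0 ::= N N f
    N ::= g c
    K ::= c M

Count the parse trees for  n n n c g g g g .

Parse trees for n n n c g g g g:
  [K [N n [K [N n [K [N n [K [N c] g]] g]] g]] g]
  [K [N n [K [N n [K [N n [K c [M g]]] g]] g]] g]

2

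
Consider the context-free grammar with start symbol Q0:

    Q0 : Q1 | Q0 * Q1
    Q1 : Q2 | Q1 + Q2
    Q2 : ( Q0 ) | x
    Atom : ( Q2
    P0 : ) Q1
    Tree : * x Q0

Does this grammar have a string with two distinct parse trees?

Unambiguous

(Atom, P0, Tree are unreachable from Q0, so their rules don't affect L(Q0).) The grammar is stratified — Q0 handles '*' (left-recursive), Q1 handles '+', Q2 atoms. Each operator has a fixed associativity and precedence level, so every string has one parse.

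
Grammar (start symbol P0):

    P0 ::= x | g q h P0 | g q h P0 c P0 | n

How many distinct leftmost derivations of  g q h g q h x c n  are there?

2

Parse trees for g q h g q h x c n:
  [P0 g q h [P0 g q h [P0 x] c [P0 n]]]
  [P0 g q h [P0 g q h [P0 x]] c [P0 n]]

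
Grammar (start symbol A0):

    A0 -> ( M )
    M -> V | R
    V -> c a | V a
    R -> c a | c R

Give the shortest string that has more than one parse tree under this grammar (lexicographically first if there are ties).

length 4: ( c a ) has 2 parse trees

Two derivations of ( c a ):
  A0 ⇒ ( M ) ⇒ ( V ) ⇒ ( c a )
  A0 ⇒ ( M ) ⇒ ( R ) ⇒ ( c a )

( c a )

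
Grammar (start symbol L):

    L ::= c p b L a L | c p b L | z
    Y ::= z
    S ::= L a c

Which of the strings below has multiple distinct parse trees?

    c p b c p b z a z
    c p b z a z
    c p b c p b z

c p b c p b z a z

c p b c p b z a z: 2 trees
c p b z a z: 1 tree
c p b c p b z: 1 tree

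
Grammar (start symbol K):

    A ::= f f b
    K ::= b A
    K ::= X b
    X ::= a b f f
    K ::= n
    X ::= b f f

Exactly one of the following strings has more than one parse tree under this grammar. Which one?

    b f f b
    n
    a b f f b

b f f b

b f f b: 2 trees
n: 1 tree
a b f f b: 1 tree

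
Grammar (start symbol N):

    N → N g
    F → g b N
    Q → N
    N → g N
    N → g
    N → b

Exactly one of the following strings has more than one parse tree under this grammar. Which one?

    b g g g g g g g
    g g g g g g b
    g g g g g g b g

g g g g g g b g

b g g g g g g g: 1 tree
g g g g g g b: 1 tree
g g g g g g b g: 7 trees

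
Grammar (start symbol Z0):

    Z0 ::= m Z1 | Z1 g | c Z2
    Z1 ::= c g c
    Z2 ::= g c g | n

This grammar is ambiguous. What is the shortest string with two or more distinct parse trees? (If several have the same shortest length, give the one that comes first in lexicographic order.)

c g c g

length 2: no string has ≥2 trees
length 4: c g c g has 2 parse trees

Two derivations of c g c g:
  Z0 ⇒ Z1 g ⇒ c g c g
  Z0 ⇒ c Z2 ⇒ c g c g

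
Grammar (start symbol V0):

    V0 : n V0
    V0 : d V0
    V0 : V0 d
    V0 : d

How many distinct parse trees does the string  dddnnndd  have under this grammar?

8

Parse trees for dddnnndd:
  [V0 d [V0 d [V0 d [V0 n [V0 n [V0 n [V0 d [V0 d]]]]]]]]
  [V0 d [V0 d [V0 d [V0 n [V0 n [V0 n [V0 [V0 d] d]]]]]]]
  [V0 d [V0 d [V0 d [V0 n [V0 n [V0 [V0 n [V0 d]] d]]]]]]
  [V0 d [V0 d [V0 d [V0 n [V0 [V0 n [V0 n [V0 d]]] d]]]]]
  [V0 d [V0 d [V0 d [V0 [V0 n [V0 n [V0 n [V0 d]]]] d]]]]
  [V0 d [V0 d [V0 [V0 d [V0 n [V0 n [V0 n [V0 d]]]]] d]]]
  [V0 d [V0 [V0 d [V0 d [V0 n [V0 n [V0 n [V0 d]]]]]] d]]
  [V0 [V0 d [V0 d [V0 d [V0 n [V0 n [V0 n [V0 d]]]]]]] d]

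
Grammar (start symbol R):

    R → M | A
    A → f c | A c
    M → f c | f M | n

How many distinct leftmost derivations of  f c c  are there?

1

Parse trees for f c c:
  [R [A [A f c] c]]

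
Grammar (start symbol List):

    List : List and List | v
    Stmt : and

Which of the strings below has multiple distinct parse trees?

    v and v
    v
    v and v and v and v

v and v: 1 tree
v: 1 tree
v and v and v and v: 5 trees

v and v and v and v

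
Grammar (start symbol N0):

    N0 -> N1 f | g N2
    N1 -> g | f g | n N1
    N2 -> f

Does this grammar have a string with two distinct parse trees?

Ambiguous

Witness: g f

Derivation 1: N0 ⇒ N1 f ⇒ g f
Derivation 2: N0 ⇒ g N2 ⇒ g f

Two distinct leftmost derivations for the same string.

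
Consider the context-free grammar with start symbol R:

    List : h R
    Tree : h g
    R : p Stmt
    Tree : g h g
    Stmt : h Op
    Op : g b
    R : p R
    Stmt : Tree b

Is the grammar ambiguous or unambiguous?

Ambiguous

Witness: p h g b

Derivation 1: R ⇒ p Stmt ⇒ p h Op ⇒ p h g b
Derivation 2: R ⇒ p Stmt ⇒ p Tree b ⇒ p h g b

Two distinct leftmost derivations for the same string.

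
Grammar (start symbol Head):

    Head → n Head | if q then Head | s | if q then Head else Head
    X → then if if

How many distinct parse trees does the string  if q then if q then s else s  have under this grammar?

Parse trees for if q then if q then s else s:
  [Head if q then [Head if q then [Head s] else [Head s]]]
  [Head if q then [Head if q then [Head s]] else [Head s]]

2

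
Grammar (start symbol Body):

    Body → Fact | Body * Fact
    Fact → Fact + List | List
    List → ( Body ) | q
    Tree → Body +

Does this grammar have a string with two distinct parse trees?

Unambiguous

Only Body, Fact, List are reachable from Body; ignoring the rest: Body → Body * Fact | Fact  ;  Fact → Fact + List | List  — a left-associative chain with List at the bottom. Each string factors uniquely by precedence.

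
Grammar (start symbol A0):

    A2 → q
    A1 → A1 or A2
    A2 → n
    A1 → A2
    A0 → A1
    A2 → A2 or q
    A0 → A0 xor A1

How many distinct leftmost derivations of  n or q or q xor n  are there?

Parse trees for n or q or q xor n:
  [A0 [A0 [A1 [A1 [A2 n]] or [A2 [A2 q] or q]]] xor [A1 [A2 n]]]
  [A0 [A0 [A1 [A1 [A1 [A2 n]] or [A2 q]] or [A2 q]]] xor [A1 [A2 n]]]
  [A0 [A0 [A1 [A1 [A2 [A2 n] or q]] or [A2 q]]] xor [A1 [A2 n]]]
  [A0 [A0 [A1 [A2 [A2 [A2 n] or q] or q]]] xor [A1 [A2 n]]]

4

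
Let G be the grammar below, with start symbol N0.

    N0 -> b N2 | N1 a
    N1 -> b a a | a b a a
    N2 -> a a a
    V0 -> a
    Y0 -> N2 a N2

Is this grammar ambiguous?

Ambiguous

Witness: b a a a

Derivation 1: N0 ⇒ b N2 ⇒ b a a a
Derivation 2: N0 ⇒ N1 a ⇒ b a a a

Two distinct leftmost derivations for the same string.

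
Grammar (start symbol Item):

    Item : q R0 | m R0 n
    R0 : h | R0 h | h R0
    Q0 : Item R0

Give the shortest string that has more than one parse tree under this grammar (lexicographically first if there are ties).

length 2: no string has ≥2 trees
length 3: q h h has 2 parse trees

Two derivations of q h h:
  Item ⇒ q R0 ⇒ q R0 h ⇒ q h h
  Item ⇒ q R0 ⇒ q h R0 ⇒ q h h

q h h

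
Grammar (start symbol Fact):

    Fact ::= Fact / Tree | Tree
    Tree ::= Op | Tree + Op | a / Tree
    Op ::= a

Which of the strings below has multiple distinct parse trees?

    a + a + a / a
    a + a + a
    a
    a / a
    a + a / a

a + a + a / a: 1 tree
a + a + a: 1 tree
a: 1 tree
a / a: 2 trees
a + a / a: 1 tree

a / a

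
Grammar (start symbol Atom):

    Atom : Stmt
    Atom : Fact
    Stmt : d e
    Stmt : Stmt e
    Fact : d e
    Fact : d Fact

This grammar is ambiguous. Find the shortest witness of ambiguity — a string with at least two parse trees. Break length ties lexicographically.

length 2: d e has 2 parse trees

Two derivations of d e:
  Atom ⇒ Stmt ⇒ d e
  Atom ⇒ Fact ⇒ d e

d e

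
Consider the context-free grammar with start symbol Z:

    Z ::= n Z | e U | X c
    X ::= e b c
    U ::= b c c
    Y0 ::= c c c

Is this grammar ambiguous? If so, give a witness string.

Ambiguous

Witness: e b c c

Derivation 1: Z ⇒ e U ⇒ e b c c
Derivation 2: Z ⇒ X c ⇒ e b c c

Two distinct leftmost derivations for the same string.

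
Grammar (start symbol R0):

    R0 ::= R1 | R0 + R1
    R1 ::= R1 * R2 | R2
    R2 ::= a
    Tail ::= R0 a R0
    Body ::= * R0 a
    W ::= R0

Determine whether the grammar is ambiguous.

Unambiguous

(Tail, Body, W are unreachable from R0, so their rules don't affect L(R0).) The grammar is stratified — R0 handles '+' (left-recursive), R1 handles '*', R2 atoms. Each operator has a fixed associativity and precedence level, so every string has one parse.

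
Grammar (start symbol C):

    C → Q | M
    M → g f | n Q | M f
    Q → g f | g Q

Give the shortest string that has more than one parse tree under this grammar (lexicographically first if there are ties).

length 2: g f has 2 parse trees

Two derivations of g f:
  C ⇒ Q ⇒ g f
  C ⇒ M ⇒ g f

g f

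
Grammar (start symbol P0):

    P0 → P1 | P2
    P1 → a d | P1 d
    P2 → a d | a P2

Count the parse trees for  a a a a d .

Parse trees for a a a a d:
  [P0 [P2 a [P2 a [P2 a [P2 a d]]]]]

1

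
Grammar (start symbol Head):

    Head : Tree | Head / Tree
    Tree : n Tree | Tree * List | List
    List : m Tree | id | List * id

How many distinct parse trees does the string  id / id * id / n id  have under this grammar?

2

Parse trees for id / id * id / n id:
  [Head [Head [Head [Tree [List id]]] / [Tree [Tree [List id]] * [List id]]] / [Tree n [Tree [List id]]]]
  [Head [Head [Head [Tree [List id]]] / [Tree [List [List id] * id]]] / [Tree n [Tree [List id]]]]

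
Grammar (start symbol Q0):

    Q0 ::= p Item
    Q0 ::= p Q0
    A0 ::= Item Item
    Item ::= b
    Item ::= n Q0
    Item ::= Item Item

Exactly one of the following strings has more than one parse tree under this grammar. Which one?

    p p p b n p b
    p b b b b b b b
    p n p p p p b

p p p b n p b: 1 tree
p b b b b b b b: 132 trees
p n p p p p b: 1 tree

p b b b b b b b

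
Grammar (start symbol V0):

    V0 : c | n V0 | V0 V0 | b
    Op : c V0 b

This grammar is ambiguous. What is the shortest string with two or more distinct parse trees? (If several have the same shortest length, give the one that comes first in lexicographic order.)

b b b

length 1: no string has ≥2 trees
length 2: no string has ≥2 trees
length 3: b b b has 2 parse trees

Two derivations of b b b:
  V0 ⇒ V0 V0 ⇒ V0 V0 V0 ⇒ b V0 V0 ⇒ b b V0 ⇒ b b b
  V0 ⇒ V0 V0 ⇒ b V0 ⇒ b V0 V0 ⇒ b b V0 ⇒ b b b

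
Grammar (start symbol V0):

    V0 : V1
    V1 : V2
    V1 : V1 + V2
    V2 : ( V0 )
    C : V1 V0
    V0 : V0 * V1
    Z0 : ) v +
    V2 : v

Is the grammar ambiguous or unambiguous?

Unambiguous

Only V0, V1, V2 are reachable from V0; ignoring the rest: This is a standard precedence ladder (V0 over V1 over V2), with each level left-recursive on its own operator ('*' at V0, '+' at V1). That structure is LR(1), hence unambiguous.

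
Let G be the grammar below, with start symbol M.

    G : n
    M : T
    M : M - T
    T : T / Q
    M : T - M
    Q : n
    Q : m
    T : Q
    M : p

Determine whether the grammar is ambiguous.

Witness: m - m

Derivation 1: M ⇒ M - T ⇒ T - T ⇒ Q - T ⇒ m - T ⇒ m - Q ⇒ m - m
Derivation 2: M ⇒ T - M ⇒ Q - M ⇒ m - M ⇒ m - T ⇒ m - Q ⇒ m - m

Two distinct leftmost derivations for the same string.

Ambiguous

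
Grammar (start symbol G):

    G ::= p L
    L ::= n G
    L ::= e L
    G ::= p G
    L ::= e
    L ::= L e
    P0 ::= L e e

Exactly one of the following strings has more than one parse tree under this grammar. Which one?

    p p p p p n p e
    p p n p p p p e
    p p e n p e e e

p p e n p e e e

p p p p p n p e: 1 tree
p p n p p p p e: 1 tree
p p e n p e e e: 11 trees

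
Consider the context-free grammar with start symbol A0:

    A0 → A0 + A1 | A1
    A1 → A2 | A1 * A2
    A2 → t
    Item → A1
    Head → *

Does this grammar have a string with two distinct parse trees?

Unambiguous

Only A0, A1, A2 are reachable from A0; ignoring the rest: A0 → A0 + A1 | A1  ;  A1 → A1 * A2 | A2  — a left-associative chain with A2 at the bottom. Each string factors uniquely by precedence.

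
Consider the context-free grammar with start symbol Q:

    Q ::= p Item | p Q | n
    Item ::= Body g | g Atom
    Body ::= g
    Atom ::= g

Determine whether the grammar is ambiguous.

Ambiguous

Witness: p g g

Derivation 1: Q ⇒ p Item ⇒ p Body g ⇒ p g g
Derivation 2: Q ⇒ p Item ⇒ p g Atom ⇒ p g g

Two distinct leftmost derivations for the same string.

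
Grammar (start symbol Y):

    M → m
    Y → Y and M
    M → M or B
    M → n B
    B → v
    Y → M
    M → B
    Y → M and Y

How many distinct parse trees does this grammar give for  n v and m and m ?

4

Parse trees for n v and m and m:
  [Y [Y [Y [M n [B v]]] and [M m]] and [M m]]
  [Y [Y [M n [B v]] and [Y [M m]]] and [M m]]
  [Y [M n [B v]] and [Y [Y [M m]] and [M m]]]
  [Y [M n [B v]] and [Y [M m] and [Y [M m]]]]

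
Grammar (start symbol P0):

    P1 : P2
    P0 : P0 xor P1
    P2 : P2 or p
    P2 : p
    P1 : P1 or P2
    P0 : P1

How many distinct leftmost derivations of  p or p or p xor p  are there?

4

Parse trees for p or p or p xor p:
  [P0 [P0 [P1 [P2 [P2 [P2 p] or p] or p]]] xor [P1 [P2 p]]]
  [P0 [P0 [P1 [P1 [P2 p]] or [P2 [P2 p] or p]]] xor [P1 [P2 p]]]
  [P0 [P0 [P1 [P1 [P2 [P2 p] or p]] or [P2 p]]] xor [P1 [P2 p]]]
  [P0 [P0 [P1 [P1 [P1 [P2 p]] or [P2 p]] or [P2 p]]] xor [P1 [P2 p]]]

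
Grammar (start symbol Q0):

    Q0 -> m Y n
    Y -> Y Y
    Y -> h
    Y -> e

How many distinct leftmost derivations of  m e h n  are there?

Parse trees for m e h n:
  [Q0 m [Y [Y e] [Y h]] n]

1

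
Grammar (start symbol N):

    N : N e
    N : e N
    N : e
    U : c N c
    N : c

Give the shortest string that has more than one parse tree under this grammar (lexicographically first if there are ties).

length 1: no string has ≥2 trees
length 2: e e has 2 parse trees

Two derivations of e e:
  N ⇒ N e ⇒ e e
  N ⇒ e N ⇒ e e

e e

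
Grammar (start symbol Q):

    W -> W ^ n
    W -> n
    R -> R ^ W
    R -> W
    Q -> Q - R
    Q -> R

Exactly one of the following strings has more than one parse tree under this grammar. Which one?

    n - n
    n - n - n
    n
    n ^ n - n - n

n - n: 1 tree
n - n - n: 1 tree
n: 1 tree
n ^ n - n - n: 2 trees

n ^ n - n - n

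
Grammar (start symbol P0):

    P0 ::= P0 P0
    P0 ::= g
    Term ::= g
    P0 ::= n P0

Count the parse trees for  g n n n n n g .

1

Parse trees for g n n n n n g:
  [P0 [P0 g] [P0 n [P0 n [P0 n [P0 n [P0 n [P0 g]]]]]]]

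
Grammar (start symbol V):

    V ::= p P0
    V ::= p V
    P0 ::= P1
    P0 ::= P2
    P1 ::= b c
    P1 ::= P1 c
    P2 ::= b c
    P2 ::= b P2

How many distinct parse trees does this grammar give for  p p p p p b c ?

Parse trees for p p p p p b c:
  [V p [V p [V p [V p [V p [P0 [P1 b c]]]]]]]
  [V p [V p [V p [V p [V p [P0 [P2 b c]]]]]]]

2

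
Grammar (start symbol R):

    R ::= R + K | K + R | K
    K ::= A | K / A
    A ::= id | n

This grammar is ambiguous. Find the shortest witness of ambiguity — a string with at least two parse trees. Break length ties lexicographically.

length 1: no string has ≥2 trees
length 3: id + id has 2 parse trees

Two derivations of id + id:
  R ⇒ R + K ⇒ K + K ⇒ A + K ⇒ id + K ⇒ id + A ⇒ id + id
  R ⇒ K + R ⇒ A + R ⇒ id + R ⇒ id + K ⇒ id + A ⇒ id + id

id + id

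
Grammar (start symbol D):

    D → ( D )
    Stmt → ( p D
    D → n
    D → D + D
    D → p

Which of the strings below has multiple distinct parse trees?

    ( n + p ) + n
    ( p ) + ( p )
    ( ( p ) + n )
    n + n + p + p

n + n + p + p

( n + p ) + n: 1 tree
( p ) + ( p ): 1 tree
( ( p ) + n ): 1 tree
n + n + p + p: 5 trees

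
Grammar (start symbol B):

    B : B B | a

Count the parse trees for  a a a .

2

Parse trees for a a a:
  [B [B a] [B [B a] [B a]]]
  [B [B [B a] [B a]] [B a]]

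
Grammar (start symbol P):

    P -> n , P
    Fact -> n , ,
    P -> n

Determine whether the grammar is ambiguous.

(Fact is unreachable from P, so its rules don't affect L(P).) Right-recursive list with a separator: after each atom, whether the separator follows determines the rule. One parse per string.

Unambiguous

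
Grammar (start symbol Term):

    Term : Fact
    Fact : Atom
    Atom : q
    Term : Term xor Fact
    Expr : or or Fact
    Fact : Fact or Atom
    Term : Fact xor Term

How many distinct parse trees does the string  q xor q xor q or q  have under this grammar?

Parse trees for q xor q xor q or q:
  [Term [Term [Term [Fact [Atom q]]] xor [Fact [Atom q]]] xor [Fact [Fact [Atom q]] or [Atom q]]]
  [Term [Term [Fact [Atom q]] xor [Term [Fact [Atom q]]]] xor [Fact [Fact [Atom q]] or [Atom q]]]
  [Term [Fact [Atom q]] xor [Term [Term [Fact [Atom q]]] xor [Fact [Fact [Atom q]] or [Atom q]]]]
  [Term [Fact [Atom q]] xor [Term [Fact [Atom q]] xor [Term [Fact [Fact [Atom q]] or [Atom q]]]]]

4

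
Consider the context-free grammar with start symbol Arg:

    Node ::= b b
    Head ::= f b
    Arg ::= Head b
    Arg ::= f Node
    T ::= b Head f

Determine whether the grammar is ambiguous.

Witness: f b b

Derivation 1: Arg ⇒ Head b ⇒ f b b
Derivation 2: Arg ⇒ f Node ⇒ f b b

Two distinct leftmost derivations for the same string.

Ambiguous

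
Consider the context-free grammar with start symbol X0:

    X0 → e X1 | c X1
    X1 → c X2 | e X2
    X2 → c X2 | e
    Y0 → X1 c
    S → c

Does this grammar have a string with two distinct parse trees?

Unambiguous

Only X0, X1, X2 are reachable from X0; ignoring the rest: The reachable rules are right-linear with at most one rule per (nonterminal, next-terminal) pair. Each input token forces the next rule, so parsing is deterministic.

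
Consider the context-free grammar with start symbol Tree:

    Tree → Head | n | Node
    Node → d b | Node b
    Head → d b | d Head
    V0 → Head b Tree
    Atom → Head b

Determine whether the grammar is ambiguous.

Witness: d b

Derivation 1: Tree ⇒ Head ⇒ d b
Derivation 2: Tree ⇒ Node ⇒ d b

Two distinct leftmost derivations for the same string.

Ambiguous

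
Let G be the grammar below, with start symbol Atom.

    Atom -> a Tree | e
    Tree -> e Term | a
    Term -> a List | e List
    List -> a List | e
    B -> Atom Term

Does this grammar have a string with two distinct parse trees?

Unambiguous

Only Atom, Tree, Term, List are reachable from Atom; ignoring the rest: Each reachable nonterminal has at most one production per leading terminal, and all productions are right-linear; the derivation is determined token-by-token.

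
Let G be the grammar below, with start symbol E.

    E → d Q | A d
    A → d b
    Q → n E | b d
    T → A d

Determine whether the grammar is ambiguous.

Witness: d b d

Derivation 1: E ⇒ d Q ⇒ d b d
Derivation 2: E ⇒ A d ⇒ d b d

Two distinct leftmost derivations for the same string.

Ambiguous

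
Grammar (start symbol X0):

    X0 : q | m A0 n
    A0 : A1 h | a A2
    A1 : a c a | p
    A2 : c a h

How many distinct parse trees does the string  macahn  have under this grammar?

Parse trees for macahn:
  [X0 m [A0 [A1 a c a] h] n]
  [X0 m [A0 a [A2 c a h]] n]

2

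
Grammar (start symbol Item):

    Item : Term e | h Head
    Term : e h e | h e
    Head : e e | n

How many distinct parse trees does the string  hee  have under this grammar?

2

Parse trees for hee:
  [Item [Term h e] e]
  [Item h [Head e e]]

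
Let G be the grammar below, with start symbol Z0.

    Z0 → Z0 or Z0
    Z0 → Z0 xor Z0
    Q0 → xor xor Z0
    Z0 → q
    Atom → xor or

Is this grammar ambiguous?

Witness: q or q or q

Derivation 1: Z0 ⇒ Z0 or Z0 ⇒ Z0 or Z0 or Z0 ⇒ q or Z0 or Z0 ⇒ q or q or Z0 ⇒ q or q or q
Derivation 2: Z0 ⇒ Z0 or Z0 ⇒ q or Z0 ⇒ q or Z0 or Z0 ⇒ q or q or Z0 ⇒ q or q or q

Two distinct leftmost derivations for the same string.

Ambiguous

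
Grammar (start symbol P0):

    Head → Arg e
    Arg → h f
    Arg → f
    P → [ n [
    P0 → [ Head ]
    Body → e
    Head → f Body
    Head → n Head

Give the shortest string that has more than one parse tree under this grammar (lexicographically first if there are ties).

[ f e ]

length 4: [ f e ] has 2 parse trees

Two derivations of [ f e ]:
  P0 ⇒ [ Head ] ⇒ [ Arg e ] ⇒ [ f e ]
  P0 ⇒ [ Head ] ⇒ [ f Body ] ⇒ [ f e ]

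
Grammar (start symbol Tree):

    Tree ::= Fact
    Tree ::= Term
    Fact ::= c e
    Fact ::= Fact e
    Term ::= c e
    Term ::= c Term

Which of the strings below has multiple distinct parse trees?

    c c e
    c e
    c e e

c c e: 1 tree
c e: 2 trees
c e e: 1 tree

c e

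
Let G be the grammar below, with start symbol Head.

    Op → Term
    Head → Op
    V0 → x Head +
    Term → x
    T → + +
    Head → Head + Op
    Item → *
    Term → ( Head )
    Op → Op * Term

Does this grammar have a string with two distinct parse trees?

Unambiguous

Only Head, Op, Term are reachable from Head; ignoring the rest: The grammar is stratified — Head handles '+' (left-recursive), Op handles '*', Term atoms. Each operator has a fixed associativity and precedence level, so every string has one parse.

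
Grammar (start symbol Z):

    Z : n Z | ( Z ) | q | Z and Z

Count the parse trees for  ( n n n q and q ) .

Parse trees for ( n n n q and q ):
  [Z ( [Z n [Z n [Z n [Z [Z q] and [Z q]]]]] )]
  [Z ( [Z n [Z n [Z [Z n [Z q]] and [Z q]]]] )]
  [Z ( [Z n [Z [Z n [Z n [Z q]]] and [Z q]]] )]
  [Z ( [Z [Z n [Z n [Z n [Z q]]]] and [Z q]] )]

4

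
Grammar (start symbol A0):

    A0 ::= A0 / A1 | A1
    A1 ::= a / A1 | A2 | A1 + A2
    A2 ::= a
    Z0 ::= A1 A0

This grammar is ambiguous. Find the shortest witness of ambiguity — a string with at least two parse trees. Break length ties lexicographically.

a / a

length 1: no string has ≥2 trees
length 3: a / a has 2 parse trees

Two derivations of a / a:
  A0 ⇒ A0 / A1 ⇒ A1 / A1 ⇒ A2 / A1 ⇒ a / A1 ⇒ a / A2 ⇒ a / a
  A0 ⇒ A1 ⇒ a / A1 ⇒ a / A2 ⇒ a / a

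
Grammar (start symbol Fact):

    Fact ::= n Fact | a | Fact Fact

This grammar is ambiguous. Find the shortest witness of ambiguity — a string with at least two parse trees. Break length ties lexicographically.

length 1: no string has ≥2 trees
length 2: no string has ≥2 trees
length 3: a a a has 2 parse trees

Two derivations of a a a:
  Fact ⇒ Fact Fact ⇒ a Fact ⇒ a Fact Fact ⇒ a a Fact ⇒ a a a
  Fact ⇒ Fact Fact ⇒ Fact Fact Fact ⇒ a Fact Fact ⇒ a a Fact ⇒ a a a

a a a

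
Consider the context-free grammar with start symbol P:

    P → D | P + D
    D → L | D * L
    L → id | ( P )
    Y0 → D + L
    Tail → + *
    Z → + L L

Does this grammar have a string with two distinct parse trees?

Unambiguous

Only P, D, L are reachable from P; ignoring the rest: The grammar is stratified — P handles '+' (left-recursive), D handles '*', L atoms. Each operator has a fixed associativity and precedence level, so every string has one parse.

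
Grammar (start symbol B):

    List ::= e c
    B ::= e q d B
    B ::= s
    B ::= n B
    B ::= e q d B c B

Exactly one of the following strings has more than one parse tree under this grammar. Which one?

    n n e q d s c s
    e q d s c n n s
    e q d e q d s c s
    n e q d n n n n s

e q d e q d s c s

n n e q d s c s: 1 tree
e q d s c n n s: 1 tree
e q d e q d s c s: 2 trees
n e q d n n n n s: 1 tree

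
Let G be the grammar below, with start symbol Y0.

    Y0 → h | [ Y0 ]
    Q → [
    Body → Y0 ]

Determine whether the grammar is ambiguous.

(Q, Body are unreachable from Y0, so their rules don't affect L(Y0).) Each string is a nest of matched brackets around a single atom. An opening bracket forces the recursive rule; an atom forces the base rule.

Unambiguous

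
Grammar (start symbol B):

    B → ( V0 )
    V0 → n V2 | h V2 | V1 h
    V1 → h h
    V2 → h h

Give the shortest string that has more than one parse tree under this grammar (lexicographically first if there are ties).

length 5: ( h h h ) has 2 parse trees

Two derivations of ( h h h ):
  B ⇒ ( V0 ) ⇒ ( h V2 ) ⇒ ( h h h )
  B ⇒ ( V0 ) ⇒ ( V1 h ) ⇒ ( h h h )

( h h h )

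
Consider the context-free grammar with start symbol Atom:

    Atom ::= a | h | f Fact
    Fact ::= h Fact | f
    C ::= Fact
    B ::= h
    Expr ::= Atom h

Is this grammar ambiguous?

Unambiguous

(C, B, Expr are unreachable from Atom, so their rules don't affect L(Atom).) Each reachable nonterminal has at most one production per leading terminal, and all productions are right-linear; the derivation is determined token-by-token.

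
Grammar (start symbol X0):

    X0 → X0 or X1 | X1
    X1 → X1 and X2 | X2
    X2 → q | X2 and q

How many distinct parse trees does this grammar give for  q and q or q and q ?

Parse trees for q and q or q and q:
  [X0 [X0 [X1 [X1 [X2 q]] and [X2 q]]] or [X1 [X1 [X2 q]] and [X2 q]]]
  [X0 [X0 [X1 [X1 [X2 q]] and [X2 q]]] or [X1 [X2 [X2 q] and q]]]
  [X0 [X0 [X1 [X2 [X2 q] and q]]] or [X1 [X1 [X2 q]] and [X2 q]]]
  [X0 [X0 [X1 [X2 [X2 q] and q]]] or [X1 [X2 [X2 q] and q]]]

4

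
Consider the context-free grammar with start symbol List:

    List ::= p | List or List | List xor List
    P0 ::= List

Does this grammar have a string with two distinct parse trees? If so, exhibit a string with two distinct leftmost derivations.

Ambiguous

Witness: p or p or p

Derivation 1: List ⇒ List or List ⇒ p or List ⇒ p or List or List ⇒ p or p or List ⇒ p or p or p
Derivation 2: List ⇒ List or List ⇒ List or List or List ⇒ p or List or List ⇒ p or p or List ⇒ p or p or p

Two distinct leftmost derivations for the same string.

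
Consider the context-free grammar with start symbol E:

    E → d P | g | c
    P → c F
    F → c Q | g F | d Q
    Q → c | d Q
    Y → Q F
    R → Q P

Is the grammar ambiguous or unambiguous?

Unambiguous

(Y, R are unreachable from E, so their rules don't affect L(E).) The reachable rules are right-linear with at most one rule per (nonterminal, next-terminal) pair. Each input token forces the next rule, so parsing is deterministic.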